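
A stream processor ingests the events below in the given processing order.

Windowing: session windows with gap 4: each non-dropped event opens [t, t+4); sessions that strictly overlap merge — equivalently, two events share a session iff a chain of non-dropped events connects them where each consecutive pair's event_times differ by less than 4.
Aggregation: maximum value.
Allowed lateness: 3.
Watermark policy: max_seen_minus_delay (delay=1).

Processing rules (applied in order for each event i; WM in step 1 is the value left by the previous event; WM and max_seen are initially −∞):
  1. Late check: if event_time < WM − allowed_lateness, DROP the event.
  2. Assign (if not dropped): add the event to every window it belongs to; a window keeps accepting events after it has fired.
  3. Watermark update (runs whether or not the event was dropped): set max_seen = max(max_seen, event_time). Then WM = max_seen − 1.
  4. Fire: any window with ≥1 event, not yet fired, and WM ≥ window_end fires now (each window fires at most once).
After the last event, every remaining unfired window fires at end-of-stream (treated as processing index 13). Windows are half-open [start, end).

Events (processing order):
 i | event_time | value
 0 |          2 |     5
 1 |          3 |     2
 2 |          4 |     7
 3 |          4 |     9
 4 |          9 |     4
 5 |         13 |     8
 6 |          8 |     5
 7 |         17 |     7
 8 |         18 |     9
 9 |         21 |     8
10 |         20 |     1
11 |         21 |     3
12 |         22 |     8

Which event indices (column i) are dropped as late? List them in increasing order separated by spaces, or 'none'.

i=0 t=2 v=5: → [2,6); WM=1
i=1 t=3 v=2: → [2,7); WM=2
i=2 t=4 v=7: → [2,8); WM=3
i=3 t=4 v=9: → [2,8); WM=3
i=4 t=9 v=4: → [9,13); WM=8
i=5 t=13 v=8: → [13,17); WM=12
i=6 t=8 v=5: DROP (t<12-3); WM=12
i=7 t=17 v=7: → [17,21); WM=16
i=8 t=18 v=9: → [17,22); WM=17
i=9 t=21 v=8: → [17,25); WM=20
i=10 t=20 v=1: → [17,25); WM=20
i=11 t=21 v=3: → [17,25); WM=20
i=12 t=22 v=8: → [17,26); WM=21

6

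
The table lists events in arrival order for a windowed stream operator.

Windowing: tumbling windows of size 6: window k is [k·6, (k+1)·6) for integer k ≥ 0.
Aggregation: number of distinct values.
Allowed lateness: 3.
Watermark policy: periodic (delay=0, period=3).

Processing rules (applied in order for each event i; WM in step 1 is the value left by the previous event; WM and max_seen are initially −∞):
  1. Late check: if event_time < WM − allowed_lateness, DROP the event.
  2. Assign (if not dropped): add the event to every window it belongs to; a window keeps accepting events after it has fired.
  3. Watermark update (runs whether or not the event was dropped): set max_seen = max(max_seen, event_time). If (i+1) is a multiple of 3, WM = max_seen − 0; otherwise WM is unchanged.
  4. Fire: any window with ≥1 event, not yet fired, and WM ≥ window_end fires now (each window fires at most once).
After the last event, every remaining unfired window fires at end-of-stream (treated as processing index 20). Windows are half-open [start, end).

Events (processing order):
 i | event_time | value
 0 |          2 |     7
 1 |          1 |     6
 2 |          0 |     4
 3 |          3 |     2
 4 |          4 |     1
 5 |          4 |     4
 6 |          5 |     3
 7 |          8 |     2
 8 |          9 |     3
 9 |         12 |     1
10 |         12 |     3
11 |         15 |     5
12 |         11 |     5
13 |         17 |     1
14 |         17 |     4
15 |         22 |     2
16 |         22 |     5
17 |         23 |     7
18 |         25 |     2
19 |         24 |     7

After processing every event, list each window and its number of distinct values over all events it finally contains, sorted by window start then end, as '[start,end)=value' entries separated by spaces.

i=0 t=2 v=7: → [0,6); WM=−∞
i=1 t=1 v=6: → [0,6); WM=−∞
i=2 t=0 v=4: → [0,6); WM=2
i=3 t=3 v=2: → [0,6); WM=2
i=4 t=4 v=1: → [0,6); WM=2
i=5 t=4 v=4: → [0,6); WM=4
i=6 t=5 v=3: → [0,6); WM=4
i=7 t=8 v=2: → [6,12); WM=4
i=8 t=9 v=3: → [6,12); WM=9; [0,6) fires=6
i=9 t=12 v=1: → [12,18); WM=9
i=10 t=12 v=3: → [12,18); WM=9
i=11 t=15 v=5: → [12,18); WM=15; [6,12) fires=2
i=12 t=11 v=5: DROP (t<15-3); WM=15
i=13 t=17 v=1: → [12,18); WM=15
i=14 t=17 v=4: → [12,18); WM=17
i=15 t=22 v=2: → [18,24); WM=17
i=16 t=22 v=5: → [18,24); WM=17
i=17 t=23 v=7: → [18,24); WM=23; [12,18) fires=4
i=18 t=25 v=2: → [24,30); WM=23
i=19 t=24 v=7: → [24,30); WM=23

[0,6)=6 [6,12)=2 [12,18)=4 [18,24)=3 [24,30)=2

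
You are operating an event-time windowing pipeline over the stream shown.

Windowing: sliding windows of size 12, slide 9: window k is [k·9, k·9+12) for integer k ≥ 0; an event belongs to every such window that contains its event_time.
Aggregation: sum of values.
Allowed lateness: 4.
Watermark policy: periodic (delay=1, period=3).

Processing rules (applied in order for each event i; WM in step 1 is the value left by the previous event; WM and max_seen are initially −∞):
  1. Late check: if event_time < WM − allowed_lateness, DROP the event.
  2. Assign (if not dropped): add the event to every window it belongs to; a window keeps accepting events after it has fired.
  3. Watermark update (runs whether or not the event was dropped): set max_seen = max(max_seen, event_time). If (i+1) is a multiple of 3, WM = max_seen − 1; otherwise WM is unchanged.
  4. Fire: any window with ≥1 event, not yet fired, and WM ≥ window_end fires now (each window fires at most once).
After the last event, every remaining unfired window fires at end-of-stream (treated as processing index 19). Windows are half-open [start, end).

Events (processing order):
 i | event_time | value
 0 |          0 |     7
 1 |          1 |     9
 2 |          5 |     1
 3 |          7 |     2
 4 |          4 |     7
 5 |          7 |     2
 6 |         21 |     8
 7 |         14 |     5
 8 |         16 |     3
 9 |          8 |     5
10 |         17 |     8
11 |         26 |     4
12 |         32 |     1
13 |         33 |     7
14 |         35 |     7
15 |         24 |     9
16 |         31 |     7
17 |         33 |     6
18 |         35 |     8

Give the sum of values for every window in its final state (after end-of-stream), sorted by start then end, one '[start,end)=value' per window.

[0,12)=28 [9,21)=16 [18,30)=12 [27,39)=36

i=0 t=0 v=7: → [0,12); WM=−∞
i=1 t=1 v=9: → [0,12); WM=−∞
i=2 t=5 v=1: → [0,12); WM=4
i=3 t=7 v=2: → [0,12); WM=4
i=4 t=4 v=7: → [0,12); WM=4
i=5 t=7 v=2: → [0,12); WM=6
i=6 t=21 v=8: → [18,30); WM=6
i=7 t=14 v=5: → [9,21); WM=6
i=8 t=16 v=3: → [9,21); WM=20; [0,12) fires=28
i=9 t=8 v=5: DROP (t<20-4); WM=20
i=10 t=17 v=8: → [9,21); WM=20
i=11 t=26 v=4: → [18,30); WM=25; [9,21) fires=16
i=12 t=32 v=1: → [27,39); WM=25
i=13 t=33 v=7: → [27,39); WM=25
i=14 t=35 v=7: → [27,39); WM=34; [18,30) fires=12
i=15 t=24 v=9: DROP (t<34-4); WM=34
i=16 t=31 v=7: → [27,39); WM=34
i=17 t=33 v=6: → [27,39); WM=34
i=18 t=35 v=8: → [27,39); WM=34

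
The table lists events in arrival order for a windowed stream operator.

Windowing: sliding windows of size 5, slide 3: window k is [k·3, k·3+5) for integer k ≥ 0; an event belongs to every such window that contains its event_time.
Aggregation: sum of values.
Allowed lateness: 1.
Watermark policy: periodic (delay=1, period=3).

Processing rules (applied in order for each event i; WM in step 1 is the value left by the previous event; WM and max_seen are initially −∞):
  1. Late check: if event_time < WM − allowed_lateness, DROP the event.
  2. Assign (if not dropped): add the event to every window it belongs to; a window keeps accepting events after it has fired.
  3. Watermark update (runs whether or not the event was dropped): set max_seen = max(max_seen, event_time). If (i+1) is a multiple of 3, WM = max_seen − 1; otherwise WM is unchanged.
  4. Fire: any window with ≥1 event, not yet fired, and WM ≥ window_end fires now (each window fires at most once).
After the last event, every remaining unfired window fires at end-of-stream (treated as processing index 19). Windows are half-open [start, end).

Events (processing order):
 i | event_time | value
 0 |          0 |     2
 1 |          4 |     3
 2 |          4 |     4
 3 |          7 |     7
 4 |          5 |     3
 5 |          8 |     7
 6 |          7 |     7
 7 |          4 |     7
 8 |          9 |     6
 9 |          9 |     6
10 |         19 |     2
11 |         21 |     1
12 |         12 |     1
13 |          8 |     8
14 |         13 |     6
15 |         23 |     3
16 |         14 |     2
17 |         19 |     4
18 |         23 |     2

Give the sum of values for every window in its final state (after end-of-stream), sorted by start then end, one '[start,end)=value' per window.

[0,5)=9 [3,8)=24 [6,11)=33 [9,14)=12 [15,20)=6 [18,23)=7 [21,26)=6

i=0 t=0 v=2: → [0,5); WM=−∞
i=1 t=4 v=3: → [3,8),[0,5); WM=−∞
i=2 t=4 v=4: → [3,8),[0,5); WM=3
i=3 t=7 v=7: → [6,11),[3,8); WM=3
i=4 t=5 v=3: → [3,8); WM=3
i=5 t=8 v=7: → [6,11); WM=7; [0,5) fires=9
i=6 t=7 v=7: → [6,11),[3,8); WM=7
i=7 t=4 v=7: DROP (t<7-1); WM=7
i=8 t=9 v=6: → [9,14),[6,11); WM=8; [3,8) fires=24
i=9 t=9 v=6: → [9,14),[6,11); WM=8
i=10 t=19 v=2: → [18,23),[15,20); WM=8
i=11 t=21 v=1: → [21,26),[18,23); WM=20; [6,11) fires=33 [9,14) fires=12 [15,20) fires=2
i=12 t=12 v=1: DROP (t<20-1); WM=20
i=13 t=8 v=8: DROP (t<20-1); WM=20
i=14 t=13 v=6: DROP (t<20-1); WM=20
i=15 t=23 v=3: → [21,26); WM=20
i=16 t=14 v=2: DROP (t<20-1); WM=20
i=17 t=19 v=4: → [18,23),[15,20); WM=22
i=18 t=23 v=2: → [21,26); WM=22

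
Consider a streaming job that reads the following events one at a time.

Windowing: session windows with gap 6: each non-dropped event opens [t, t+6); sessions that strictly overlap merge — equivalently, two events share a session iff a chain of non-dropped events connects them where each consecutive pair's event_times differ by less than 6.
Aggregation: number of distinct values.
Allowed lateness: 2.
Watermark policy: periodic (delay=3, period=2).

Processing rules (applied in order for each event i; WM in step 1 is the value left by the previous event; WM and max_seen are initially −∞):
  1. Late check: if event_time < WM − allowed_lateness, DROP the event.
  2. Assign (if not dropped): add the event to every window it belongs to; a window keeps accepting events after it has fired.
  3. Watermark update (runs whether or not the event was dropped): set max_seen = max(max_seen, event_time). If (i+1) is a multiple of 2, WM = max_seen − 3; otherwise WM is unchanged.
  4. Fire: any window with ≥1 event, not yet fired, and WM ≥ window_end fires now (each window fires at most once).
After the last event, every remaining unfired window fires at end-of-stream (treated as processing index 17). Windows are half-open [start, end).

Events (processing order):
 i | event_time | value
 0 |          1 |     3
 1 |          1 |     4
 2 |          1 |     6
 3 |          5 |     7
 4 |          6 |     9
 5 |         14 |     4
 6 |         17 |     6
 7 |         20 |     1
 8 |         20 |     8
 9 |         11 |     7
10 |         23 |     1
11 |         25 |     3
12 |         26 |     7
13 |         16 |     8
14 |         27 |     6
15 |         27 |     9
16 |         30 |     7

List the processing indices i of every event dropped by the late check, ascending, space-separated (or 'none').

9 13

i=0 t=1 v=3: → [1,7); WM=−∞
i=1 t=1 v=4: → [1,7); WM=-2
i=2 t=1 v=6: → [1,7); WM=-2
i=3 t=5 v=7: → [1,11); WM=2
i=4 t=6 v=9: → [1,12); WM=2
i=5 t=14 v=4: → [14,20); WM=11
i=6 t=17 v=6: → [14,23); WM=11
i=7 t=20 v=1: → [14,26); WM=17
i=8 t=20 v=8: → [14,26); WM=17
i=9 t=11 v=7: DROP (t<17-2); WM=17
i=10 t=23 v=1: → [14,29); WM=17
i=11 t=25 v=3: → [14,31); WM=22
i=12 t=26 v=7: → [14,32); WM=22
i=13 t=16 v=8: DROP (t<22-2); WM=23
i=14 t=27 v=6: → [14,33); WM=23
i=15 t=27 v=9: → [14,33); WM=24
i=16 t=30 v=7: → [14,36); WM=24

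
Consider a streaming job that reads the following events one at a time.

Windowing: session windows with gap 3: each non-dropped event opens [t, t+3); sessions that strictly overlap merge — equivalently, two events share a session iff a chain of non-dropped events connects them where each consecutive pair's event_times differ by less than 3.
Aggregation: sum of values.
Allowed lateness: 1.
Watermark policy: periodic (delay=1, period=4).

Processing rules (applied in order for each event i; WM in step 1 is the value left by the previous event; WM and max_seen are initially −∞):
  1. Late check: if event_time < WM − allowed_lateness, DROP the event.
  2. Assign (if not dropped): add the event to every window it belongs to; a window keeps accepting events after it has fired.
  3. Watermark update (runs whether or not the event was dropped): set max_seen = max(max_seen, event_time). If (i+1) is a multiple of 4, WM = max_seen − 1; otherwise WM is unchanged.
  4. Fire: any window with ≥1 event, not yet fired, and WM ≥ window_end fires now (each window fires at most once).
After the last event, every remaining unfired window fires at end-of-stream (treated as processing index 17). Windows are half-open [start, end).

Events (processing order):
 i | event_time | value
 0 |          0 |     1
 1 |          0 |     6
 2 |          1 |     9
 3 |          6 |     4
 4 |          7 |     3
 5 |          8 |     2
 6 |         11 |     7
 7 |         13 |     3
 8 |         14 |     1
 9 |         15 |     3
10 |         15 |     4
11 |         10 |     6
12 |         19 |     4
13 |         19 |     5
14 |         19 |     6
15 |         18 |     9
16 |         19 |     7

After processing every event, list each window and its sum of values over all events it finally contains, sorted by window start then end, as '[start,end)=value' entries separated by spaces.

i=0 t=0 v=1: → [0,3); WM=−∞
i=1 t=0 v=6: → [0,3); WM=−∞
i=2 t=1 v=9: → [0,4); WM=−∞
i=3 t=6 v=4: → [6,9); WM=5
i=4 t=7 v=3: → [6,10); WM=5
i=5 t=8 v=2: → [6,11); WM=5
i=6 t=11 v=7: → [11,14); WM=5
i=7 t=13 v=3: → [11,16); WM=12
i=8 t=14 v=1: → [11,17); WM=12
i=9 t=15 v=3: → [11,18); WM=12
i=10 t=15 v=4: → [11,18); WM=12
i=11 t=10 v=6: DROP (t<12-1); WM=14
i=12 t=19 v=4: → [19,22); WM=14
i=13 t=19 v=5: → [19,22); WM=14
i=14 t=19 v=6: → [19,22); WM=14
i=15 t=18 v=9: → [18,22); WM=18
i=16 t=19 v=7: → [18,22); WM=18

[0,4)=16 [6,11)=9 [11,18)=18 [18,22)=31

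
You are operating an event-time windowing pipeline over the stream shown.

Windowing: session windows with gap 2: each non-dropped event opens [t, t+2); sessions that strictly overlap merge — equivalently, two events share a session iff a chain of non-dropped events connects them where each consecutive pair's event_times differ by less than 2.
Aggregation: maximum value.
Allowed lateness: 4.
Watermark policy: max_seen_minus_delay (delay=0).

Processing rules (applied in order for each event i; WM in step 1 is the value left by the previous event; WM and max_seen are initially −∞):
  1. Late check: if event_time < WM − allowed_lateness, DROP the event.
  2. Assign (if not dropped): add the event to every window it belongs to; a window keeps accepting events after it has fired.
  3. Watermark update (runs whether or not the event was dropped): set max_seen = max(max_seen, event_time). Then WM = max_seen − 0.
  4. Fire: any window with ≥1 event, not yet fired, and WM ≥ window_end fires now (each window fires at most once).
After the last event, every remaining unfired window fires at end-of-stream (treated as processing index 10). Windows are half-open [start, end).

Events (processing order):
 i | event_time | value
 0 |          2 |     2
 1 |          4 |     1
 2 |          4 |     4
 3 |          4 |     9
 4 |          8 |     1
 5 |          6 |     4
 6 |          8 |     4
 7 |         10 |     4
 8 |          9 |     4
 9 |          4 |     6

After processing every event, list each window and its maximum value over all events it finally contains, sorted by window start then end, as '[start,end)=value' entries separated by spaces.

i=0 t=2 v=2: → [2,4); WM=2
i=1 t=4 v=1: → [4,6); WM=4
i=2 t=4 v=4: → [4,6); WM=4
i=3 t=4 v=9: → [4,6); WM=4
i=4 t=8 v=1: → [8,10); WM=8
i=5 t=6 v=4: → [6,8); WM=8
i=6 t=8 v=4: → [8,10); WM=8
i=7 t=10 v=4: → [10,12); WM=10
i=8 t=9 v=4: → [8,12); WM=10
i=9 t=4 v=6: DROP (t<10-4); WM=10

[2,4)=2 [4,6)=9 [6,8)=4 [8,12)=4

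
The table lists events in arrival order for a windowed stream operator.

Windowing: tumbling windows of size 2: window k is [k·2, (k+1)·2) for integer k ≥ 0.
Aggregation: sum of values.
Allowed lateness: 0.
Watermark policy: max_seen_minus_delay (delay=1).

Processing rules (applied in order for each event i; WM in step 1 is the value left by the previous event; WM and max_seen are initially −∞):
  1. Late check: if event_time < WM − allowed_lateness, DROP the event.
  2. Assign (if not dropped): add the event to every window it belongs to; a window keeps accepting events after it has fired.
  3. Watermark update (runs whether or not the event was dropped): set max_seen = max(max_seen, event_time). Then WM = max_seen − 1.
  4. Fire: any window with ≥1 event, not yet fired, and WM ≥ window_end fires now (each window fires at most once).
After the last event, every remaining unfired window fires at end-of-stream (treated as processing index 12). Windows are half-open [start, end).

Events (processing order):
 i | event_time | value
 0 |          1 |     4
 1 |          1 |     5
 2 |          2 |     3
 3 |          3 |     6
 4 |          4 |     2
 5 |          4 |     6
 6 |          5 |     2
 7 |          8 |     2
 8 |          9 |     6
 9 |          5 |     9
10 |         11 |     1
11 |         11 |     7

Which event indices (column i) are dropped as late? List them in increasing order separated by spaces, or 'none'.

i=0 t=1 v=4: → [0,2); WM=0
i=1 t=1 v=5: → [0,2); WM=0
i=2 t=2 v=3: → [2,4); WM=1
i=3 t=3 v=6: → [2,4); WM=2; [0,2) fires=9
i=4 t=4 v=2: → [4,6); WM=3
i=5 t=4 v=6: → [4,6); WM=3
i=6 t=5 v=2: → [4,6); WM=4; [2,4) fires=9
i=7 t=8 v=2: → [8,10); WM=7; [4,6) fires=10
i=8 t=9 v=6: → [8,10); WM=8
i=9 t=5 v=9: DROP (t<8-0); WM=8
i=10 t=11 v=1: → [10,12); WM=10; [8,10) fires=8
i=11 t=11 v=7: → [10,12); WM=10

9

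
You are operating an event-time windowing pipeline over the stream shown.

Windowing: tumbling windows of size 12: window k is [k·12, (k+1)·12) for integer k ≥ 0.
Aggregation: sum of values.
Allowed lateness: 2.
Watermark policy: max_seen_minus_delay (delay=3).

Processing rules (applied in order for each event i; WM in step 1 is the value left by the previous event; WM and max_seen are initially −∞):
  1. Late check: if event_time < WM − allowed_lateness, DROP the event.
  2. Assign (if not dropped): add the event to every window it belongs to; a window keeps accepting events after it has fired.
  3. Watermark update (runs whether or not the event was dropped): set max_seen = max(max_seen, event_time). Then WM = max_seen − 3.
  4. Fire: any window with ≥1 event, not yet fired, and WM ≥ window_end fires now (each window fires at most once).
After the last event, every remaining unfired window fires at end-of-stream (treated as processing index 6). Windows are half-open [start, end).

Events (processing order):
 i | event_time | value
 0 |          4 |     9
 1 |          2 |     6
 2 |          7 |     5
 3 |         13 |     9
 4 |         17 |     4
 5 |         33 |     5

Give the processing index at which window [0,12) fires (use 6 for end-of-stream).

4

i=0 t=4 v=9: → [0,12); WM=1
i=1 t=2 v=6: → [0,12); WM=1
i=2 t=7 v=5: → [0,12); WM=4
i=3 t=13 v=9: → [12,24); WM=10
i=4 t=17 v=4: → [12,24); WM=14; [0,12) fires=20
i=5 t=33 v=5: → [24,36); WM=30; [12,24) fires=13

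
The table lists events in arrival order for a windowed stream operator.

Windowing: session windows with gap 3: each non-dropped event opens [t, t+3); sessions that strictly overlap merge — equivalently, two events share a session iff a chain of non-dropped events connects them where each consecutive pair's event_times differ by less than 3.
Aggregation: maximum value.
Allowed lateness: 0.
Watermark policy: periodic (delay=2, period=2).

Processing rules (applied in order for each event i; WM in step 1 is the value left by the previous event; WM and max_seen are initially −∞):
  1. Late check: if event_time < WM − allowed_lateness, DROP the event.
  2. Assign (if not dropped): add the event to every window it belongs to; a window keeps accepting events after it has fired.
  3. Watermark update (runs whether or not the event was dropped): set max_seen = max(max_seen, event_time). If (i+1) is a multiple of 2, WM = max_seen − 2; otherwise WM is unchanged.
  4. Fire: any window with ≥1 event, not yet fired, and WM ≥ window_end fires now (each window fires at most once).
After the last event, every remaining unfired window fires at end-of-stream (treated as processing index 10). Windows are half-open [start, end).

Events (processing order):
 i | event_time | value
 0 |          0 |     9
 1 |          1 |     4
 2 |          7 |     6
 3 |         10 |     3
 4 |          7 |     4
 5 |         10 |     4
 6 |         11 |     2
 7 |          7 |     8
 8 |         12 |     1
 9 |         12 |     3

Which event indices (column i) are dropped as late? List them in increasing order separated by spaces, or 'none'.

i=0 t=0 v=9: → [0,3); WM=−∞
i=1 t=1 v=4: → [0,4); WM=-1
i=2 t=7 v=6: → [7,10); WM=-1
i=3 t=10 v=3: → [10,13); WM=8
i=4 t=7 v=4: DROP (t<8-0); WM=8
i=5 t=10 v=4: → [10,13); WM=8
i=6 t=11 v=2: → [10,14); WM=8
i=7 t=7 v=8: DROP (t<8-0); WM=9
i=8 t=12 v=1: → [10,15); WM=9
i=9 t=12 v=3: → [10,15); WM=10

4 7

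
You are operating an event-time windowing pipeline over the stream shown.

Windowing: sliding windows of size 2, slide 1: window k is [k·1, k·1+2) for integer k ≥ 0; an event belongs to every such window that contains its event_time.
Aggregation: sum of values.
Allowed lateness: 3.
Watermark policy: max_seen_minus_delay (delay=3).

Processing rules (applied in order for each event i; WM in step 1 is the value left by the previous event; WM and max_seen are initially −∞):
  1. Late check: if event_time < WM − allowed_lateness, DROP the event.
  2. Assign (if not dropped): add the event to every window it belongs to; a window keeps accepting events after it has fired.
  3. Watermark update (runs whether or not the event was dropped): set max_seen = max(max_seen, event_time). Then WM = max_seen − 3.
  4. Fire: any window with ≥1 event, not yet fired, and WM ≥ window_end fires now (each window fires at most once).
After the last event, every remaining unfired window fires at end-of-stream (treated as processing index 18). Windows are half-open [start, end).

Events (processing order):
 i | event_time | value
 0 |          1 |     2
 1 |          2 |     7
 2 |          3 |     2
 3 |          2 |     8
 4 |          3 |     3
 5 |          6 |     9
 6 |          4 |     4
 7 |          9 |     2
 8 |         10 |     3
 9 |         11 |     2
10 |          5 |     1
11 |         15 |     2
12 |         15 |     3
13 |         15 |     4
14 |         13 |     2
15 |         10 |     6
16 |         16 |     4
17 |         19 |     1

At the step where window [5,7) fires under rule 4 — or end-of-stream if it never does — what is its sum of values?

9

i=0 t=1 v=2: → [1,3),[0,2); WM=-2
i=1 t=2 v=7: → [2,4),[1,3); WM=-1
i=2 t=3 v=2: → [3,5),[2,4); WM=0
i=3 t=2 v=8: → [2,4),[1,3); WM=0
i=4 t=3 v=3: → [3,5),[2,4); WM=0
i=5 t=6 v=9: → [6,8),[5,7); WM=3; [0,2) fires=2 [1,3) fires=17
i=6 t=4 v=4: → [4,6),[3,5); WM=3
i=7 t=9 v=2: → [9,11),[8,10); WM=6; [2,4) fires=20 [3,5) fires=9 [4,6) fires=4
i=8 t=10 v=3: → [10,12),[9,11); WM=7; [5,7) fires=9
i=9 t=11 v=2: → [11,13),[10,12); WM=8; [6,8) fires=9
i=10 t=5 v=1: → [5,7),[4,6); WM=8
i=11 t=15 v=2: → [15,17),[14,16); WM=12; [8,10) fires=2 [9,11) fires=5 [10,12) fires=5
i=12 t=15 v=3: → [15,17),[14,16); WM=12
i=13 t=15 v=4: → [15,17),[14,16); WM=12
i=14 t=13 v=2: → [13,15),[12,14); WM=12
i=15 t=10 v=6: → [10,12),[9,11); WM=12
i=16 t=16 v=4: → [16,18),[15,17); WM=13; [11,13) fires=2
i=17 t=19 v=1: → [19,21),[18,20); WM=16; [12,14) fires=2 [13,15) fires=2 [14,16) fires=9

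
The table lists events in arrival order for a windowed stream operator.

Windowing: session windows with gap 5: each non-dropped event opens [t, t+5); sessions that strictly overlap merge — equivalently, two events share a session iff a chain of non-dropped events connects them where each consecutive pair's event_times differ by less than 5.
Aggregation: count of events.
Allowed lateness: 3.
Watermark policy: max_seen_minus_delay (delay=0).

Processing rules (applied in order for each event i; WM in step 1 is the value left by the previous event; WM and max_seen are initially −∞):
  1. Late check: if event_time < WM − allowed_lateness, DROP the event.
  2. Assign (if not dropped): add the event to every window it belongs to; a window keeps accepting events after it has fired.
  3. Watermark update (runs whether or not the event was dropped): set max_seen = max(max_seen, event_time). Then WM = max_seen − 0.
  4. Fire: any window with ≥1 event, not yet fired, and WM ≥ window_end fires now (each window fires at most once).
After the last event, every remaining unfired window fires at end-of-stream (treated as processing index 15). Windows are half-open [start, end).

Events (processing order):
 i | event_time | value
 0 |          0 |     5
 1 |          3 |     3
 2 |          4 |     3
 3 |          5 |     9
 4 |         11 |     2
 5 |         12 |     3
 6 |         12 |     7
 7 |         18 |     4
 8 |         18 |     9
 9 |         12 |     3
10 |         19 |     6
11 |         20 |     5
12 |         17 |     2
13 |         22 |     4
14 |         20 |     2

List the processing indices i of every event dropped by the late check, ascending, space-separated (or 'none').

9

i=0 t=0 v=5: → [0,5); WM=0
i=1 t=3 v=3: → [0,8); WM=3
i=2 t=4 v=3: → [0,9); WM=4
i=3 t=5 v=9: → [0,10); WM=5
i=4 t=11 v=2: → [11,16); WM=11
i=5 t=12 v=3: → [11,17); WM=12
i=6 t=12 v=7: → [11,17); WM=12
i=7 t=18 v=4: → [18,23); WM=18
i=8 t=18 v=9: → [18,23); WM=18
i=9 t=12 v=3: DROP (t<18-3); WM=18
i=10 t=19 v=6: → [18,24); WM=19
i=11 t=20 v=5: → [18,25); WM=20
i=12 t=17 v=2: → [17,25); WM=20
i=13 t=22 v=4: → [17,27); WM=22
i=14 t=20 v=2: → [17,27); WM=22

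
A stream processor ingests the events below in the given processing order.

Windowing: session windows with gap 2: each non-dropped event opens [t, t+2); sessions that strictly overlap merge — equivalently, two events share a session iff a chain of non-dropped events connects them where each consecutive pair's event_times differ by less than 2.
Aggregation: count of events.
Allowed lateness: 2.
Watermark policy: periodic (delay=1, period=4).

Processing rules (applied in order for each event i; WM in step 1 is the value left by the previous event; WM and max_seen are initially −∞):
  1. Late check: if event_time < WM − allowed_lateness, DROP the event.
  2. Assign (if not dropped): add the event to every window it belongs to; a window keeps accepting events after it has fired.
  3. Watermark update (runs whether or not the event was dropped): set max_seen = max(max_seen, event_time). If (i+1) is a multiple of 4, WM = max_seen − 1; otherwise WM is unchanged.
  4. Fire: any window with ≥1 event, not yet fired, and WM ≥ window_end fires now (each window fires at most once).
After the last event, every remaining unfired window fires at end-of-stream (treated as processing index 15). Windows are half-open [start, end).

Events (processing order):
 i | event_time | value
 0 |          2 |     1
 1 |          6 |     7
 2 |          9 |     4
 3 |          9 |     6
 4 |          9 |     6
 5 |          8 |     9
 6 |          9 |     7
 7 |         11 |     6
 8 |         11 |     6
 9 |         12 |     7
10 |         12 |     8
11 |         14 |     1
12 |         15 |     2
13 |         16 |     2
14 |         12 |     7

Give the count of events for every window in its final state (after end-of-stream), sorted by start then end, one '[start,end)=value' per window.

i=0 t=2 v=1: → [2,4); WM=−∞
i=1 t=6 v=7: → [6,8); WM=−∞
i=2 t=9 v=4: → [9,11); WM=−∞
i=3 t=9 v=6: → [9,11); WM=8
i=4 t=9 v=6: → [9,11); WM=8
i=5 t=8 v=9: → [8,11); WM=8
i=6 t=9 v=7: → [8,11); WM=8
i=7 t=11 v=6: → [11,13); WM=10
i=8 t=11 v=6: → [11,13); WM=10
i=9 t=12 v=7: → [11,14); WM=10
i=10 t=12 v=8: → [11,14); WM=10
i=11 t=14 v=1: → [14,16); WM=13
i=12 t=15 v=2: → [14,17); WM=13
i=13 t=16 v=2: → [14,18); WM=13
i=14 t=12 v=7: → [11,14); WM=13

[2,4)=1 [6,8)=1 [8,11)=5 [11,14)=5 [14,18)=3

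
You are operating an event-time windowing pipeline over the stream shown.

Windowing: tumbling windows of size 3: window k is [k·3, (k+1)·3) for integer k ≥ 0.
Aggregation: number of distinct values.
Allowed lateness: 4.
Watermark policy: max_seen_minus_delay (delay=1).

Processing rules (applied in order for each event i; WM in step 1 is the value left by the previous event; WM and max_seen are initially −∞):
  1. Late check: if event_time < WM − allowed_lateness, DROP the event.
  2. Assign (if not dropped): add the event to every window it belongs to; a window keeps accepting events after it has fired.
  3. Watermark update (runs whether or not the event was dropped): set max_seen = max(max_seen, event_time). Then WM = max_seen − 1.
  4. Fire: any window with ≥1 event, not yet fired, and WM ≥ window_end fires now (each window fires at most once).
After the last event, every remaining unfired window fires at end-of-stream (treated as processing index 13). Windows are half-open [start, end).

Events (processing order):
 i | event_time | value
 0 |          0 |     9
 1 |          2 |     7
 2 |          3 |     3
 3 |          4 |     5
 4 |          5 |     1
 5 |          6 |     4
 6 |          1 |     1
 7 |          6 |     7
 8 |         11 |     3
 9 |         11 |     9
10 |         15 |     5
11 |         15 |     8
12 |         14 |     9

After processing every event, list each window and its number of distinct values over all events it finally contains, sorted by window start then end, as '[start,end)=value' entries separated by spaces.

i=0 t=0 v=9: → [0,3); WM=-1
i=1 t=2 v=7: → [0,3); WM=1
i=2 t=3 v=3: → [3,6); WM=2
i=3 t=4 v=5: → [3,6); WM=3; [0,3) fires=2
i=4 t=5 v=1: → [3,6); WM=4
i=5 t=6 v=4: → [6,9); WM=5
i=6 t=1 v=1: → [0,3); WM=5
i=7 t=6 v=7: → [6,9); WM=5
i=8 t=11 v=3: → [9,12); WM=10; [3,6) fires=3 [6,9) fires=2
i=9 t=11 v=9: → [9,12); WM=10
i=10 t=15 v=5: → [15,18); WM=14; [9,12) fires=2
i=11 t=15 v=8: → [15,18); WM=14
i=12 t=14 v=9: → [12,15); WM=14

[0,3)=3 [3,6)=3 [6,9)=2 [9,12)=2 [12,15)=1 [15,18)=2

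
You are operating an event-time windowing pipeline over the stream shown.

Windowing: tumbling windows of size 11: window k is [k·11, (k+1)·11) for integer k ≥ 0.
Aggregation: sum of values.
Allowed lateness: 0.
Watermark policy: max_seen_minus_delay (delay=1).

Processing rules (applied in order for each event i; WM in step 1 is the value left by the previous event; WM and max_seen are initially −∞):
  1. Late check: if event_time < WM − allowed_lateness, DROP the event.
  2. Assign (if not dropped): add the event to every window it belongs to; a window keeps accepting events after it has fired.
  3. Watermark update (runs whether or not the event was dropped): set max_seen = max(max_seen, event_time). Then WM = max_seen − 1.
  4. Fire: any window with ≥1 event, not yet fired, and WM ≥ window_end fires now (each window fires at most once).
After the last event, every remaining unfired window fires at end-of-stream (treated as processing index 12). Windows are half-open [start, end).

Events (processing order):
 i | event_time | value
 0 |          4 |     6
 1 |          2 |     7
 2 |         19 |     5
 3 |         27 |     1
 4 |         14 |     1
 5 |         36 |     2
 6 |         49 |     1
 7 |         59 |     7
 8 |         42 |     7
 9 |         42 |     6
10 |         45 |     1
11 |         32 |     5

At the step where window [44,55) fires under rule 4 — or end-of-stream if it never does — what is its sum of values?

i=0 t=4 v=6: → [0,11); WM=3
i=1 t=2 v=7: DROP (t<3-0); WM=3
i=2 t=19 v=5: → [11,22); WM=18; [0,11) fires=6
i=3 t=27 v=1: → [22,33); WM=26; [11,22) fires=5
i=4 t=14 v=1: DROP (t<26-0); WM=26
i=5 t=36 v=2: → [33,44); WM=35; [22,33) fires=1
i=6 t=49 v=1: → [44,55); WM=48; [33,44) fires=2
i=7 t=59 v=7: → [55,66); WM=58; [44,55) fires=1
i=8 t=42 v=7: DROP (t<58-0); WM=58
i=9 t=42 v=6: DROP (t<58-0); WM=58
i=10 t=45 v=1: DROP (t<58-0); WM=58
i=11 t=32 v=5: DROP (t<58-0); WM=58

1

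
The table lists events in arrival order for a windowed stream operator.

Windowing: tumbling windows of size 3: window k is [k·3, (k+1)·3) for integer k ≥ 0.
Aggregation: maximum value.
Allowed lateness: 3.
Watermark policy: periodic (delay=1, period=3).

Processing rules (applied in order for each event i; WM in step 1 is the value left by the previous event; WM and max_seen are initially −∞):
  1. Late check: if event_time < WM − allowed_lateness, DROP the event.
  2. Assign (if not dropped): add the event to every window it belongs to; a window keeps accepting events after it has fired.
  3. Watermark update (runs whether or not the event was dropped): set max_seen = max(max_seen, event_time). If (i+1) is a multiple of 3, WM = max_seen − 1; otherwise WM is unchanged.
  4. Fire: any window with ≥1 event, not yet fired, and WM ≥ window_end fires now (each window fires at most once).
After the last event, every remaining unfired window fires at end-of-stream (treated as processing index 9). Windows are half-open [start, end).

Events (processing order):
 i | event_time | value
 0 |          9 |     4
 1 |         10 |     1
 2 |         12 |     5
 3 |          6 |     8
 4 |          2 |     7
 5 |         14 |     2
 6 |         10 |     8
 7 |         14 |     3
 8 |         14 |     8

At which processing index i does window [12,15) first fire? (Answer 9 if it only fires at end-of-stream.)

i=0 t=9 v=4: → [9,12); WM=−∞
i=1 t=10 v=1: → [9,12); WM=−∞
i=2 t=12 v=5: → [12,15); WM=11
i=3 t=6 v=8: DROP (t<11-3); WM=11
i=4 t=2 v=7: DROP (t<11-3); WM=11
i=5 t=14 v=2: → [12,15); WM=13; [9,12) fires=4
i=6 t=10 v=8: → [9,12); WM=13
i=7 t=14 v=3: → [12,15); WM=13
i=8 t=14 v=8: → [12,15); WM=13

9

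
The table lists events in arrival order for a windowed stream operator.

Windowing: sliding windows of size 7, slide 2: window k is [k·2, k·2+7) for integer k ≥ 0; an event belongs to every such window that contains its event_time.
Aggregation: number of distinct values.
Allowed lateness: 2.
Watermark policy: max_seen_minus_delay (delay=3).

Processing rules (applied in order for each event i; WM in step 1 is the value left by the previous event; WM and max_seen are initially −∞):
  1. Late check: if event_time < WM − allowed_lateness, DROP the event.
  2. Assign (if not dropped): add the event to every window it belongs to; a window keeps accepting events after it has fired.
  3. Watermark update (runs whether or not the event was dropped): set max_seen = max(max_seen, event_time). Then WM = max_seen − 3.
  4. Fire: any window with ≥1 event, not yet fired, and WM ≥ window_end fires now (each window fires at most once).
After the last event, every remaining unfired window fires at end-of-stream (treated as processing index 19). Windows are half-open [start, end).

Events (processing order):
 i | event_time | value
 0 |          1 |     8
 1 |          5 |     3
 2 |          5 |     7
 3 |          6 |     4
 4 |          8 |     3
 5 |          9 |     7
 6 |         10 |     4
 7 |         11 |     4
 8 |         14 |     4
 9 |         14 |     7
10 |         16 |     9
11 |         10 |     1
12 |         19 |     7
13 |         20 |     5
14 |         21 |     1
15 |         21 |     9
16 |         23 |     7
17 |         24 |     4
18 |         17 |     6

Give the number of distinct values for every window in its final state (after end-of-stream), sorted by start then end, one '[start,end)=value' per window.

i=0 t=1 v=8: → [0,7); WM=-2
i=1 t=5 v=3: → [4,11),[2,9),[0,7); WM=2
i=2 t=5 v=7: → [4,11),[2,9),[0,7); WM=2
i=3 t=6 v=4: → [6,13),[4,11),[2,9),[0,7); WM=3
i=4 t=8 v=3: → [8,15),[6,13),[4,11),[2,9); WM=5
i=5 t=9 v=7: → [8,15),[6,13),[4,11); WM=6
i=6 t=10 v=4: → [10,17),[8,15),[6,13),[4,11); WM=7; [0,7) fires=4
i=7 t=11 v=4: → [10,17),[8,15),[6,13); WM=8
i=8 t=14 v=4: → [14,21),[12,19),[10,17),[8,15); WM=11; [2,9) fires=3 [4,11) fires=3
i=9 t=14 v=7: → [14,21),[12,19),[10,17),[8,15); WM=11
i=10 t=16 v=9: → [16,23),[14,21),[12,19),[10,17); WM=13; [6,13) fires=3
i=11 t=10 v=1: DROP (t<13-2); WM=13
i=12 t=19 v=7: → [18,25),[16,23),[14,21); WM=16; [8,15) fires=3
i=13 t=20 v=5: → [20,27),[18,25),[16,23),[14,21); WM=17; [10,17) fires=3
i=14 t=21 v=1: → [20,27),[18,25),[16,23); WM=18
i=15 t=21 v=9: → [20,27),[18,25),[16,23); WM=18
i=16 t=23 v=7: → [22,29),[20,27),[18,25); WM=20; [12,19) fires=3
i=17 t=24 v=4: → [24,31),[22,29),[20,27),[18,25); WM=21; [14,21) fires=4
i=18 t=17 v=6: DROP (t<21-2); WM=21

[0,7)=4 [2,9)=3 [4,11)=3 [6,13)=3 [8,15)=3 [10,17)=3 [12,19)=3 [14,21)=4 [16,23)=4 [18,25)=5 [20,27)=5 [22,29)=2 [24,31)=1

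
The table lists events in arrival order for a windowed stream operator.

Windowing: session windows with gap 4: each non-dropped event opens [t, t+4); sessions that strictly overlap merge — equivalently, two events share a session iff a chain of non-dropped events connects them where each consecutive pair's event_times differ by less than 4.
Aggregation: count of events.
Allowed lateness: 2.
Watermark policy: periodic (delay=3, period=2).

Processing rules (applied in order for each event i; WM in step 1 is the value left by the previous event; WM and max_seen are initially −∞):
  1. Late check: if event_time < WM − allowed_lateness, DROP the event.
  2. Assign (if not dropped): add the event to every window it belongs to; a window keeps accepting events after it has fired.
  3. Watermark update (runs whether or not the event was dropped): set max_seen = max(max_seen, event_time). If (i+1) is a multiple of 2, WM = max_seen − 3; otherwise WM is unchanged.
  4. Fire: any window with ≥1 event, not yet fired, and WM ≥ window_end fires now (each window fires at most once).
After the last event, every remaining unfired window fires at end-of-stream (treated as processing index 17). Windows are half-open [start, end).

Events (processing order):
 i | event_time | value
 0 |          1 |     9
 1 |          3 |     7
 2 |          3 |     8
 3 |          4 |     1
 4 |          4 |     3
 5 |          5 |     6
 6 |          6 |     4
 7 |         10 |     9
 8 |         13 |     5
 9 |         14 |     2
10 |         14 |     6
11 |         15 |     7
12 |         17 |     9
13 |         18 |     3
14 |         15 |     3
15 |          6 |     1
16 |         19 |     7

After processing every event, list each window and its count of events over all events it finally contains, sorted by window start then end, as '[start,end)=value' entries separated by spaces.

i=0 t=1 v=9: → [1,5); WM=−∞
i=1 t=3 v=7: → [1,7); WM=0
i=2 t=3 v=8: → [1,7); WM=0
i=3 t=4 v=1: → [1,8); WM=1
i=4 t=4 v=3: → [1,8); WM=1
i=5 t=5 v=6: → [1,9); WM=2
i=6 t=6 v=4: → [1,10); WM=2
i=7 t=10 v=9: → [10,14); WM=7
i=8 t=13 v=5: → [10,17); WM=7
i=9 t=14 v=2: → [10,18); WM=11
i=10 t=14 v=6: → [10,18); WM=11
i=11 t=15 v=7: → [10,19); WM=12
i=12 t=17 v=9: → [10,21); WM=12
i=13 t=18 v=3: → [10,22); WM=15
i=14 t=15 v=3: → [10,22); WM=15
i=15 t=6 v=1: DROP (t<15-2); WM=15
i=16 t=19 v=7: → [10,23); WM=15

[1,10)=7 [10,23)=9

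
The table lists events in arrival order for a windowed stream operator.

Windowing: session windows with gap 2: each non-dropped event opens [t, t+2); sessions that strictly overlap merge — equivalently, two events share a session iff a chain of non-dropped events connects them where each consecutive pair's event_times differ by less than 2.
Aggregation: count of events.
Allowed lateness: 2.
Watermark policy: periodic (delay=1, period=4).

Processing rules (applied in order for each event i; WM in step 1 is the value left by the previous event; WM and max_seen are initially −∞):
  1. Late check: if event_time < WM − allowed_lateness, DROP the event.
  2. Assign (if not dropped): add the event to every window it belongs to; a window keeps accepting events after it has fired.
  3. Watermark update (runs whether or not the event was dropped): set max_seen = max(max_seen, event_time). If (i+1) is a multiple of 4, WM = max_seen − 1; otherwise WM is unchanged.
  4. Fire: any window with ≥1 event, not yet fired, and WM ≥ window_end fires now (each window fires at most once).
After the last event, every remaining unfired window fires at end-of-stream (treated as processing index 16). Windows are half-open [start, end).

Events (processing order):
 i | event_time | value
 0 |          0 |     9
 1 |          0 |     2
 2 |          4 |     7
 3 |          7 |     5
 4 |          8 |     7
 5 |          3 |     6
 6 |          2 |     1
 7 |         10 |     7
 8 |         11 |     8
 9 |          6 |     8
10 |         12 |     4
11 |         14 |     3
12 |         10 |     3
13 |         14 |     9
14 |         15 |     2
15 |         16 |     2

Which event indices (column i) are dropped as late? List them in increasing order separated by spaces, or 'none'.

5 6 9 12

i=0 t=0 v=9: → [0,2); WM=−∞
i=1 t=0 v=2: → [0,2); WM=−∞
i=2 t=4 v=7: → [4,6); WM=−∞
i=3 t=7 v=5: → [7,9); WM=6
i=4 t=8 v=7: → [7,10); WM=6
i=5 t=3 v=6: DROP (t<6-2); WM=6
i=6 t=2 v=1: DROP (t<6-2); WM=6
i=7 t=10 v=7: → [10,12); WM=9
i=8 t=11 v=8: → [10,13); WM=9
i=9 t=6 v=8: DROP (t<9-2); WM=9
i=10 t=12 v=4: → [10,14); WM=9
i=11 t=14 v=3: → [14,16); WM=13
i=12 t=10 v=3: DROP (t<13-2); WM=13
i=13 t=14 v=9: → [14,16); WM=13
i=14 t=15 v=2: → [14,17); WM=13
i=15 t=16 v=2: → [14,18); WM=15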